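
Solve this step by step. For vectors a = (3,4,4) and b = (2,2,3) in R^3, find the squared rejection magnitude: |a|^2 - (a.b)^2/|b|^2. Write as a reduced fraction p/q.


|a|^2 = 3^2 + 4^2 + 4^2 = 41
|b|^2 = 2^2 + 2^2 + 3^2 = 17
a . b = 3*2 + 4*2 + 4*3 = 26
(a.b)^2 = 26^2 = 676
|rej|^2 = 41 - 676/17
= (697 - 676)/17
= 21/17
In lowest terms: 21/17


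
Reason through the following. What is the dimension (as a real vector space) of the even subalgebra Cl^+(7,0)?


Even subalgebra dimension = 2^(n-1)
n = 7 + 0 = 7
2^(7 - 1) = 2^6 = 64
Verification: sum of C(7,k) for even k = 1 + 21 + 35 + 7 = 64
Result = 64


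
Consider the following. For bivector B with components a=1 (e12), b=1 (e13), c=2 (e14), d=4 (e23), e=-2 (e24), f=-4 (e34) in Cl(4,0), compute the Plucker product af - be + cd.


Plucker relation: af - be + cd
a*f = 1*(-4) = -4
b*e = 1*(-2) = -2
c*d = 2*4 = 8
af - be + cd = -4 - (-2) + 8
= 6


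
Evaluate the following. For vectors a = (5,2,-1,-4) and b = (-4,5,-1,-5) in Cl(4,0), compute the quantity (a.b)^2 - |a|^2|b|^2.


a . b = 5*(-4) + 2*5 + (-1)*(-1) + (-4)*(-5)
= -20 + 10 + 1 + 20 = 11
|a|^2 = 5^2 + 2^2 + (-1)^2 + (-4)^2 = 46
|b|^2 = (-4)^2 + 5^2 + (-1)^2 + (-5)^2 = 67
(a.b)^2 = 11^2 = 121
|a|^2 * |b|^2 = 46 * 67 = 3082
Result = 121 - 3082 = -2961


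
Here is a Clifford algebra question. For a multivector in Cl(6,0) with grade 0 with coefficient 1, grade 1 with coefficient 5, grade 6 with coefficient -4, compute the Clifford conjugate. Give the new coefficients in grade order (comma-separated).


Clifford conjugate sign for grade k: (-1)^(k(k+1)/2)
Grade 0: (-1)^(0*1/2) = (-1)^0 = 1, coeff 1 -> 1
Grade 1: (-1)^(1*2/2) = (-1)^1 = -1, coeff 5 -> -5
Grade 6: (-1)^(6*7/2) = (-1)^21 = -1, coeff -4 -> 4
Conjugated coefficients: 1, -5, 4


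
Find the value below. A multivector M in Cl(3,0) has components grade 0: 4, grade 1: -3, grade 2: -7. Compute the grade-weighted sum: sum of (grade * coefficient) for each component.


Grade-weighted sum = sum of grade_k * coefficient_k
0*4 = 0
1*(-3) = -3
2*(-7) = -14
Total = 0 + (-3) + (-14) = -17


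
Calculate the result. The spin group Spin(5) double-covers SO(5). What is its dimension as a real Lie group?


Spin(n) double-covers SO(n); both have Lie algebra so(n) of dimension n(n-1)/2.
n = 5
n(n-1) = 5 * 4 = 20
dim Spin(5) = 20/2 = 10


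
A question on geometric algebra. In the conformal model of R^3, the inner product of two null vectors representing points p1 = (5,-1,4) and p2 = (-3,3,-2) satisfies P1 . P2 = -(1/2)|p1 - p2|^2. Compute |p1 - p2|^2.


p1 - p2 = (8, -4, 6)
|p1 - p2|^2 = 8^2 + (-4)^2 + 6^2
= 64 + 16 + 36
= 116


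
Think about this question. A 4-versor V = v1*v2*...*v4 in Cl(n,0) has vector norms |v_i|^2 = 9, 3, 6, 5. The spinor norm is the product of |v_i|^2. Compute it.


Spinor norm N(V) = |v1|^2 * |v2|^2 * ... * |v4|^2
= 9 * 3 * 6 * 5
Running product: 9, 27, 162, 810
N(V) = 810


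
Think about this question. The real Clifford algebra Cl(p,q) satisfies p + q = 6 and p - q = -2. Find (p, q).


We need p + q = 6 and p - q = -2.
Adding: 2p = 6 + (-2) = 4, so p = 2.
Then q = 6 - 2 = 4.
(p, q) = (2, 4)


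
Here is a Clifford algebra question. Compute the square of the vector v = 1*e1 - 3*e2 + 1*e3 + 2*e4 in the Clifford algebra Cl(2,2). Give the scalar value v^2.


v^2 = sum of c_i^2 * e_i^2
Positive signature terms (e_i^2 = +1): 1^2 + (-3)^2 = 10
Negative signature terms (e_j^2 = -1): 1^2 + 2^2 = 5
v^2 = 10 - 5 = 5


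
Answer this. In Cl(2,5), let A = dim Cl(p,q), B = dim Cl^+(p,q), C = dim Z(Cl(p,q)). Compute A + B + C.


n = 2 + 5 = 7
Total dim = 2^7 = 128
Even subalgebra dim = 2^6 = 64
n is odd, so center dim = 2
Sum = 128 + 64 + 2 = 194


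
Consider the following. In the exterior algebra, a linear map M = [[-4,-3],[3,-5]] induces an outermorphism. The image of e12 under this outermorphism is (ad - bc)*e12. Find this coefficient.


The outermorphism of a linear map f sends e1^e2 to f(e1)^f(e2).
f(e1) = -4*e1 + 3*e2
f(e2) = -3*e1 - 5*e2
f(e1) ^ f(e2) = (-4*e1 + 3*e2) ^ (-3*e1 - 5*e2)
= (-4)*(-5)*e12 + 3*(-3)*e21
= (20 - (-9))*e12
= 29*e12
Coefficient = 29


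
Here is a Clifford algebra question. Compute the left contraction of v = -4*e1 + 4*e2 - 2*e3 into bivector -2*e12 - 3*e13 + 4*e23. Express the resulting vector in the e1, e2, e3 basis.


Left contraction v _| B = <vB>_1 (grade-1 part of the geometric product vB).
Using e1_|e12 = e2, e2_|e12 = -e1, e1_|e13 = e3, e3_|e13 = -e1, e2_|e23 = e3, e3_|e23 = -e2:
e1 coeff: -v2*b12 - v3*b13 = -(4)*(-2) - (-2)*(-3) = 2
e2 coeff: v1*b12 - v3*b23 = (-4)*(-2) - (-2)*(4) = 16
e3 coeff: v1*b13 + v2*b23 = (-4)*(-3) + (4)*(4) = 28
v _| B = 2*e1 + 16*e2 + 28*e3


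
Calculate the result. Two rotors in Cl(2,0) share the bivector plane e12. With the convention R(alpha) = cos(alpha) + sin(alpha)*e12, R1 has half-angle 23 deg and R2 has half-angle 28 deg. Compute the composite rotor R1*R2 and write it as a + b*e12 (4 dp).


Same-plane rotors commute and their half-angles add:
R1*R2 = cos(a1 + a2) + sin(a1 + a2)*e12.
a1 + a2 = 23 + 28 = 51 deg
cos(51 deg) = 0.6293
sin(51 deg) = 0.7771
R1*R2 = 0.6293 + 0.7771*e12


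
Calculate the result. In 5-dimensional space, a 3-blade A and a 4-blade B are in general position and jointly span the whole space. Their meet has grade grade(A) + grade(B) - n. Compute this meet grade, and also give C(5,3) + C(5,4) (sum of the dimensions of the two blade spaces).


Meet grade = grade(A) + grade(B) - n
= 3 + 4 - 5 = 2
C(5,3) = 10
C(5,4) = 5
dim_A + dim_B = 10 + 5 = 15


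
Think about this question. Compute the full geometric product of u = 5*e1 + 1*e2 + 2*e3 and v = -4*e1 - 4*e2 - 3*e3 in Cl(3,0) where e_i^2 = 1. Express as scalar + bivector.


In Cl(3,0): e_i^2 = 1, e_ie_j = -e_je_i for i != j.
Scalar part = u . v = 5*(-4) + 1*(-4) + 2*(-3)
= -20 + (-4) + (-6) = -30
e12 coeff = 5*(-4) - 1*(-4) = -20 - (-4) = -16
e13 coeff = 5*(-3) - 2*(-4) = -15 - (-8) = -7
e23 coeff = 1*(-3) - 2*(-4) = -3 - (-8) = 5
uv = -30 - 16*e12 - 7*e13 + 5*e23


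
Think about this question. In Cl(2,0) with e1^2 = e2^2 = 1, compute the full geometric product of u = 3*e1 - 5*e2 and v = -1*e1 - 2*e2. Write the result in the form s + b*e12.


Expand: (3*e1 - 5*e2)(-1*e1 - 2*e2)
= 3*(-1)*e1e1 + 3*(-2)*e1e2 + (-5)*(-1)*e2e1 + (-5)*(-2)*e2e2
Using e1^2 = e2^2 = 1, e2e1 = -e1e2:
Scalar part s = 3*(-1) + (-5)*(-2) = -3 + 10 = 7
Bivector part b = 3*(-2) - (-5)*(-1) = -6 - 5 = -11
uv = 7 - 11*e12


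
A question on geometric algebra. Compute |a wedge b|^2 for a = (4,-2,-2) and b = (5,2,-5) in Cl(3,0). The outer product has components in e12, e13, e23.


a wedge b = (a1*b2 - a2*b1)*e12 + (a1*b3 - a3*b1)*e13 + (a2*b3 - a3*b2)*e23
e12 coeff: 4*2 - (-2)*5 = 8 - (-10) = 18
e13 coeff: 4*(-5) - (-2)*5 = -20 - (-10) = -10
e23 coeff: (-2)*(-5) - (-2)*2 = 10 - (-4) = 14
|a wedge b|^2 = 18^2 + (-10)^2 + 14^2
= 324 + 100 + 196
= 620


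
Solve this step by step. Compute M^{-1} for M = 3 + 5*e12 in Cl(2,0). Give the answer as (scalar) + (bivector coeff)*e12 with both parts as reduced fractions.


M = 3 + 5*e12, where e12^2 = -1.
Since M commutes with its reverse ~M = a - b*e12, M * ~M = a^2 - b^2*e12^2 = a^2 + b^2.
So M^{-1} = ~M / (a^2 + b^2) = (a - b*e12)/(a^2 + b^2).
a^2 + b^2 = 9 + 25 = 34
Scalar part = 3/34 = 3/34
Bivector coeff = -5/34 = -5/34
M^{-1} = 3/34 - 5/34*e12


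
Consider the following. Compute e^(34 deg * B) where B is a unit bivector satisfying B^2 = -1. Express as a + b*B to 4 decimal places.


For a unit bivector B with B^2 = -1, the exponential series gives
e^(theta*B) = cos(theta) + sin(theta)*B (the GA analogue of Euler's formula).
theta = 34 degrees = 0.593412 rad
cos(34 deg) = 0.8290
sin(34 deg) = 0.5592
exp(theta*B) = 0.8290 + 0.5592*B


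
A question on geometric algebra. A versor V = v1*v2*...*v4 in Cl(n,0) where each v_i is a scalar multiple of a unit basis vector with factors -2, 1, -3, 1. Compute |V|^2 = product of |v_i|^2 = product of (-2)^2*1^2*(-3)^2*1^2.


Each vector v_i has |v_i|^2 = s_i^2
Squared scales: (-2)^2 = 4, 1^2 = 1, (-3)^2 = 9, 1^2 = 1
|V|^2 = 4 * 1 * 9 * 1
= 36


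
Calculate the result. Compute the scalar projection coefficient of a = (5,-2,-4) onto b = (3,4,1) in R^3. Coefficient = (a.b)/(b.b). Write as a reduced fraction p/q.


Projection coefficient = (a . b) / (b . b)
a . b = 5*3 + (-2)*4 + (-4)*1
= 15 + (-8) + (-4) = 3
b . b = 3^2 + 4^2 + 1^2
= 9 + 16 + 1 = 26
Coefficient = 3/26
In lowest terms: 3/26


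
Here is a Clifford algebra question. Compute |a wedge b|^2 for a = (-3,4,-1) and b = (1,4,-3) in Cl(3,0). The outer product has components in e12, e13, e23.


a wedge b = (a1*b2 - a2*b1)*e12 + (a1*b3 - a3*b1)*e13 + (a2*b3 - a3*b2)*e23
e12 coeff: (-3)*4 - 4*1 = -12 - 4 = -16
e13 coeff: (-3)*(-3) - (-1)*1 = 9 - (-1) = 10
e23 coeff: 4*(-3) - (-1)*4 = -12 - (-4) = -8
|a wedge b|^2 = (-16)^2 + 10^2 + (-8)^2
= 256 + 100 + 64
= 420


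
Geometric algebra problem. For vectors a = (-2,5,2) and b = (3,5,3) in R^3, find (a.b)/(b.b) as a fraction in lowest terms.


Projection coefficient = (a . b) / (b . b)
a . b = (-2)*3 + 5*5 + 2*3
= -6 + 25 + 6 = 25
b . b = 3^2 + 5^2 + 3^2
= 9 + 25 + 9 = 43
Coefficient = 25/43
In lowest terms: 25/43


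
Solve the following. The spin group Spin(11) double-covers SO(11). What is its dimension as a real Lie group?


Spin(n) double-covers SO(n); both have Lie algebra so(n) of dimension n(n-1)/2.
n = 11
n(n-1) = 11 * 10 = 110
dim Spin(11) = 110/2 = 55


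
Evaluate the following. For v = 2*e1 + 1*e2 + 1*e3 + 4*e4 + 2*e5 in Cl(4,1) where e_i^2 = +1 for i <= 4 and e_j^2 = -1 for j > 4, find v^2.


v^2 = sum of c_i^2 * e_i^2
Positive signature terms (e_i^2 = +1): 2^2 + 1^2 + 1^2 + 4^2 = 22
Negative signature terms (e_j^2 = -1): 2^2 = 4
v^2 = 22 - 4 = 18


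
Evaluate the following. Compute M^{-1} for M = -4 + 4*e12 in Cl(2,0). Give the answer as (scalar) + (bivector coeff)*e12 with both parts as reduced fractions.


M = -4 + 4*e12, where e12^2 = -1.
Since M commutes with its reverse ~M = a - b*e12, M * ~M = a^2 - b^2*e12^2 = a^2 + b^2.
So M^{-1} = ~M / (a^2 + b^2) = (a - b*e12)/(a^2 + b^2).
a^2 + b^2 = 16 + 16 = 32
Scalar part = -4/32 = -1/8
Bivector coeff = -4/32 = -1/8
M^{-1} = -1/8 - 1/8*e12


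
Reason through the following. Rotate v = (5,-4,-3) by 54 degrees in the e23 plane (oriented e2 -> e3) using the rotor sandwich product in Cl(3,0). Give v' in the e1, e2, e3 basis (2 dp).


Rotor R = cos(27deg) - sin(27deg)*e23
Rotation angle theta = 2 * 27 = 54 degrees in the e23 plane (e2 -> e3).
The component perpendicular to the plane (e1) is invariant: v'_1 = v1 = 5.00
cos(54deg) = 0.5878, sin(54deg) = 0.8090
v'_2 = v2*cos(theta) - v3*sin(theta) = -4*0.5878 - (-3)*0.8090 = 0.08
v'_3 = v2*sin(theta) + v3*cos(theta) = -4*0.8090 + (-3)*0.5878 = -5.00
v' = 5.00*e1 + 0.08*e2 - 5.00*e3


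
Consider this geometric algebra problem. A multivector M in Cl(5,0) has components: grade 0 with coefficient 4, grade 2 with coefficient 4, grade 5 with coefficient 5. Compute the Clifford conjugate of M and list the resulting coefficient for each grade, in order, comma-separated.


Clifford conjugate sign for grade k: (-1)^(k(k+1)/2)
Grade 0: (-1)^(0*1/2) = (-1)^0 = 1, coeff 4 -> 4
Grade 2: (-1)^(2*3/2) = (-1)^3 = -1, coeff 4 -> -4
Grade 5: (-1)^(5*6/2) = (-1)^15 = -1, coeff 5 -> -5
Conjugated coefficients: 4, -4, -5


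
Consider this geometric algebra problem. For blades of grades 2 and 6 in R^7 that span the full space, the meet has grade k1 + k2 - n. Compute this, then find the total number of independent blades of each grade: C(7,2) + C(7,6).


Meet grade = grade(A) + grade(B) - n
= 2 + 6 - 7 = 1
C(7,2) = 21
C(7,6) = 7
dim_A + dim_B = 21 + 7 = 28


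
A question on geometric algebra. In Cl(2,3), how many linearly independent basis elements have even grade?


Even subalgebra dimension = 2^(n-1)
n = 2 + 3 = 5
2^(5 - 1) = 2^4 = 16
Verification: sum of C(5,k) for even k = 1 + 10 + 5 = 16
Result = 16


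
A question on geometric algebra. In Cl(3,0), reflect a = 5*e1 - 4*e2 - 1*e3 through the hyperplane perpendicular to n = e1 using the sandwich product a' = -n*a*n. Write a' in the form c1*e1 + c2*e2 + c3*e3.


Reflection formula: a' = -n*a*n, with n = e1 (unit vector, n^2 = 1).
For reflection through hyperplane perp to e1:
The component along e1 flips sign, others stay.
a = (5, -4, -1)
a' = (-5, -4, -1)
a' = -5*e1 - 4*e2 - 1*e3


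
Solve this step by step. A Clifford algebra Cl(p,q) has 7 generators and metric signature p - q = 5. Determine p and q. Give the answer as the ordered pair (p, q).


We need p + q = 7 and p - q = 5.
Adding: 2p = 7 + 5 = 12, so p = 6.
Then q = 7 - 6 = 1.
(p, q) = (6, 1)


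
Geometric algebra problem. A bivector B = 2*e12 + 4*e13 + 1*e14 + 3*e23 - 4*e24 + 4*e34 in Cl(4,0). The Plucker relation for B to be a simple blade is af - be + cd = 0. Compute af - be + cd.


Plucker relation: af - be + cd
a*f = 2*4 = 8
b*e = 4*(-4) = -16
c*d = 1*3 = 3
af - be + cd = 8 - (-16) + 3
= 27


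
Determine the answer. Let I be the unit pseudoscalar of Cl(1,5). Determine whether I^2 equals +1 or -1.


The pseudoscalar I = e1...e_n (product of all n generators) of Cl(p,q) satisfies I^2 = (-1)^(q + n(n-1)/2).
p = 1, q = 5, n = p + q = 6
n(n-1)/2 = 6 * 5 / 2 = 15
Exponent = q + n(n-1)/2 = 5 + 15 = 20
I^2 = (-1)^20 = +1


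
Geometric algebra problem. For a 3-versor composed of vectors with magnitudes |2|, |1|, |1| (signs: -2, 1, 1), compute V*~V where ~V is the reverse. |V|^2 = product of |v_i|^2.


Each vector v_i has |v_i|^2 = s_i^2
Squared scales: (-2)^2 = 4, 1^2 = 1, 1^2 = 1
|V|^2 = 4 * 1 * 1
= 4


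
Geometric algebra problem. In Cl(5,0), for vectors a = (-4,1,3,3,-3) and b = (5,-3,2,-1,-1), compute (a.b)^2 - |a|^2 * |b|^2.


a . b = (-4)*5 + 1*(-3) + 3*2 + 3*(-1) + (-3)*(-1)
= -20 + (-3) + 6 + (-3) + 3 = -17
|a|^2 = (-4)^2 + 1^2 + 3^2 + 3^2 + (-3)^2 = 44
|b|^2 = 5^2 + (-3)^2 + 2^2 + (-1)^2 + (-1)^2 = 40
(a.b)^2 = (-17)^2 = 289
|a|^2 * |b|^2 = 44 * 40 = 1760
Result = 289 - 1760 = -1471


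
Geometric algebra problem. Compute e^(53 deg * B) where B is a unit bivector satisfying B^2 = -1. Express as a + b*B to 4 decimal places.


For a unit bivector B with B^2 = -1, the exponential series gives
e^(theta*B) = cos(theta) + sin(theta)*B (the GA analogue of Euler's formula).
theta = 53 degrees = 0.925025 rad
cos(53 deg) = 0.6018
sin(53 deg) = 0.7986
exp(theta*B) = 0.6018 + 0.7986*B


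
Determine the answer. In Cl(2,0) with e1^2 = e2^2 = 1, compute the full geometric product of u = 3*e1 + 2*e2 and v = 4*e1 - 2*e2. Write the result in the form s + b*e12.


Expand: (3*e1 + 2*e2)(4*e1 - 2*e2)
= 3*4*e1e1 + 3*(-2)*e1e2 + 2*4*e2e1 + 2*(-2)*e2e2
Using e1^2 = e2^2 = 1, e2e1 = -e1e2:
Scalar part s = 3*4 + 2*(-2) = 12 + (-4) = 8
Bivector part b = 3*(-2) - 2*4 = -6 - 8 = -14
uv = 8 - 14*e12


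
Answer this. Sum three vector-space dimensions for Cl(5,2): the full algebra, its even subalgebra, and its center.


n = 5 + 2 = 7
Total dim = 2^7 = 128
Even subalgebra dim = 2^6 = 64
n is odd, so center dim = 2
Sum = 128 + 64 + 2 = 194


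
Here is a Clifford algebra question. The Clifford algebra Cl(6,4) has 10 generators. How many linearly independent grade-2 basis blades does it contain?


Number of grade-k basis blades in Cl(p,q) with n = p + q is C(n, k).
n = 6 + 4 = 10
C(10, 2) = 10! / (2! * 8!)
= 3628800 / (2 * 40320)
= 45


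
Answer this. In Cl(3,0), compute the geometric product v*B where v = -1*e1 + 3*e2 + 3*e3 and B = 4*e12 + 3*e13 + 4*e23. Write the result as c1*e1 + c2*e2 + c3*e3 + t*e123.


vB has grade-1 (vector) and grade-3 (trivector) parts: vB = (v _| B) + (v ^ B).
Vector part <vB>_1:
  e1: -v2*b12 - v3*b13 = -(3)*(4) - (3)*(3) = -21
  e2: v1*b12 - v3*b23 = (-1)*(4) - (3)*(4) = -16
  e3: v1*b13 + v2*b23 = (-1)*(3) + (3)*(4) = 9
Trivector part <vB>_3:
  e123: v1*b23 - v2*b13 + v3*b12 = (-1)*(4) - (3)*(3) + (3)*(4) = -1
vB = -21*e1 - 16*e2 + 9*e3 - 1*e123


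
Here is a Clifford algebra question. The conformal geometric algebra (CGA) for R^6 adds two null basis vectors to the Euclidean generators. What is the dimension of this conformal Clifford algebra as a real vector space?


The conformal model of R^6 uses Cl(7,1): the 6 Euclidean generators plus two extra orthogonal generators e+ (e+^2 = +1) and e- (e-^2 = -1), from which the null vectors e0, einf are built.
Number of generators m = 6 + 2 = 8.
dim Cl(p,q) = 2^m = 2^8 = 256


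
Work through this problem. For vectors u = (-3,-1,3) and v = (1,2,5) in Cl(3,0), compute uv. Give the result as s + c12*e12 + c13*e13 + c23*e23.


In Cl(3,0): e_i^2 = 1, e_ie_j = -e_je_i for i != j.
Scalar part = u . v = (-3)*1 + (-1)*2 + 3*5
= -3 + (-2) + 15 = 10
e12 coeff = (-3)*2 - (-1)*1 = -6 - (-1) = -5
e13 coeff = (-3)*5 - 3*1 = -15 - 3 = -18
e23 coeff = (-1)*5 - 3*2 = -5 - 6 = -11
uv = 10 - 5*e12 - 18*e13 - 11*e23


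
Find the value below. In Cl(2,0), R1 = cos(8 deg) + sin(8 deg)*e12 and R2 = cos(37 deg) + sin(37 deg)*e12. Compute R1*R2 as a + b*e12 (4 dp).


Same-plane rotors commute and their half-angles add:
R1*R2 = cos(a1 + a2) + sin(a1 + a2)*e12.
a1 + a2 = 8 + 37 = 45 deg
cos(45 deg) = 0.7071
sin(45 deg) = 0.7071
R1*R2 = 0.7071 + 0.7071*e12


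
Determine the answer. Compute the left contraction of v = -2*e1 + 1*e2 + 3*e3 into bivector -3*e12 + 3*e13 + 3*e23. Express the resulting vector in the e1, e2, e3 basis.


Left contraction v _| B = <vB>_1 (grade-1 part of the geometric product vB).
Using e1_|e12 = e2, e2_|e12 = -e1, e1_|e13 = e3, e3_|e13 = -e1, e2_|e23 = e3, e3_|e23 = -e2:
e1 coeff: -v2*b12 - v3*b13 = -(1)*(-3) - (3)*(3) = -6
e2 coeff: v1*b12 - v3*b23 = (-2)*(-3) - (3)*(3) = -3
e3 coeff: v1*b13 + v2*b23 = (-2)*(3) + (1)*(3) = -3
v _| B = -6*e1 - 3*e2 - 3*e3


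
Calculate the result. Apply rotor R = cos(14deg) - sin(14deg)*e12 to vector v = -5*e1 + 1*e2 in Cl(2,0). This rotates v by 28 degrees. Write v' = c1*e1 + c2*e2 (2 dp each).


Rotor R = cos(14deg) - sin(14deg)*e12
Rotation angle theta = 2 * 14 = 28 degrees
v' = R*v*~R rotates v by theta.
cos(28deg) = 0.8829, sin(28deg) = 0.4695
v'_1 = -5*cos(28deg) - 1*sin(28deg)
= -5*0.8829 - 1*0.4695
= -4.88
v'_2 = -5*sin(28deg) + 1*cos(28deg)
= -5*0.4695 + 1*0.8829
= -1.46
v' = -4.88*e1 - 1.46*e2


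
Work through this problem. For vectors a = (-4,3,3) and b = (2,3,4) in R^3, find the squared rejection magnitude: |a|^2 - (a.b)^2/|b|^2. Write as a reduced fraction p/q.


|a|^2 = (-4)^2 + 3^2 + 3^2 = 34
|b|^2 = 2^2 + 3^2 + 4^2 = 29
a . b = (-4)*2 + 3*3 + 3*4 = 13
(a.b)^2 = 13^2 = 169
|rej|^2 = 34 - 169/29
= (986 - 169)/29
= 817/29
In lowest terms: 817/29


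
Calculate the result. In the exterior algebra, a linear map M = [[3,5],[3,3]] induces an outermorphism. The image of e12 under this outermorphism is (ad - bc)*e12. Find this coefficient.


The outermorphism of a linear map f sends e1^e2 to f(e1)^f(e2).
f(e1) = 3*e1 + 3*e2
f(e2) = 5*e1 + 3*e2
f(e1) ^ f(e2) = (3*e1 + 3*e2) ^ (5*e1 + 3*e2)
= 3*3*e12 + 3*5*e21
= (9 - 15)*e12
= -6*e12
Coefficient = -6


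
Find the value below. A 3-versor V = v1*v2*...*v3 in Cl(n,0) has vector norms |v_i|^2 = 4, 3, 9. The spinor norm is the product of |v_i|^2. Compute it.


Spinor norm N(V) = |v1|^2 * |v2|^2 * ... * |v3|^2
= 4 * 3 * 9
Running product: 4, 12, 108
N(V) = 108


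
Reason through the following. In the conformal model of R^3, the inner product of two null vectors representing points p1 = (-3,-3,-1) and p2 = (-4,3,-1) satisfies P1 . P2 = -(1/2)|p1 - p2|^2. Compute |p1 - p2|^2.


p1 - p2 = (1, -6, 0)
|p1 - p2|^2 = 1^2 + (-6)^2 + 0^2
= 1 + 36 + 0
= 37


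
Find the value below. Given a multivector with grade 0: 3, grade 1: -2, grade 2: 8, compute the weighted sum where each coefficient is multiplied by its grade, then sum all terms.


Grade-weighted sum = sum of grade_k * coefficient_k
0*3 = 0
1*(-2) = -2
2*8 = 16
Total = 0 + (-2) + 16 = 14


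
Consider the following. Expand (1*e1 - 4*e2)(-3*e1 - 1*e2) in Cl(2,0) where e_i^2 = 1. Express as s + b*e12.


Expand: (1*e1 - 4*e2)(-3*e1 - 1*e2)
= 1*(-3)*e1e1 + 1*(-1)*e1e2 + (-4)*(-3)*e2e1 + (-4)*(-1)*e2e2
Using e1^2 = e2^2 = 1, e2e1 = -e1e2:
Scalar part s = 1*(-3) + (-4)*(-1) = -3 + 4 = 1
Bivector part b = 1*(-1) - (-4)*(-3) = -1 - 12 = -13
uv = 1 - 13*e12


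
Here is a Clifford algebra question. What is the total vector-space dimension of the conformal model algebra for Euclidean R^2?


The conformal model of R^2 uses Cl(3,1): the 2 Euclidean generators plus two extra orthogonal generators e+ (e+^2 = +1) and e- (e-^2 = -1), from which the null vectors e0, einf are built.
Number of generators m = 2 + 2 = 4.
dim Cl(p,q) = 2^m = 2^4 = 16


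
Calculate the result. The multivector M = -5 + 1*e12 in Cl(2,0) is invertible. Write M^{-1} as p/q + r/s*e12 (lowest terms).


M = -5 + 1*e12, where e12^2 = -1.
Since M commutes with its reverse ~M = a - b*e12, M * ~M = a^2 - b^2*e12^2 = a^2 + b^2.
So M^{-1} = ~M / (a^2 + b^2) = (a - b*e12)/(a^2 + b^2).
a^2 + b^2 = 25 + 1 = 26
Scalar part = -5/26 = -5/26
Bivector coeff = -1/26 = -1/26
M^{-1} = -5/26 - 1/26*e12


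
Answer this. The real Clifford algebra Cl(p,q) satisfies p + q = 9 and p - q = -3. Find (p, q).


We need p + q = 9 and p - q = -3.
Adding: 2p = 9 + (-3) = 6, so p = 3.
Then q = 9 - 3 = 6.
(p, q) = (3, 6)


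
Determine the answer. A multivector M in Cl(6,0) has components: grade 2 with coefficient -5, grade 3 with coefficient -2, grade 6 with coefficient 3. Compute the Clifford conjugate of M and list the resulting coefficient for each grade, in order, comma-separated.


Clifford conjugate sign for grade k: (-1)^(k(k+1)/2)
Grade 2: (-1)^(2*3/2) = (-1)^3 = -1, coeff -5 -> 5
Grade 3: (-1)^(3*4/2) = (-1)^6 = 1, coeff -2 -> -2
Grade 6: (-1)^(6*7/2) = (-1)^21 = -1, coeff 3 -> -3
Conjugated coefficients: 5, -2, -3


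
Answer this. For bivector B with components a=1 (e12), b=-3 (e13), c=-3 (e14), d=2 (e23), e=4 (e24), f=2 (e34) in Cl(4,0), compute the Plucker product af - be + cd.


Plucker relation: af - be + cd
a*f = 1*2 = 2
b*e = (-3)*4 = -12
c*d = (-3)*2 = -6
af - be + cd = 2 - (-12) + (-6)
= 8


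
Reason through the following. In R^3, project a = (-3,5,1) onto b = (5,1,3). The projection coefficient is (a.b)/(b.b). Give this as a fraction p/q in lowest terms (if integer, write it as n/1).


Projection coefficient = (a . b) / (b . b)
a . b = (-3)*5 + 5*1 + 1*3
= -15 + 5 + 3 = -7
b . b = 5^2 + 1^2 + 3^2
= 25 + 1 + 9 = 35
Coefficient = -7/35
In lowest terms: -1/5


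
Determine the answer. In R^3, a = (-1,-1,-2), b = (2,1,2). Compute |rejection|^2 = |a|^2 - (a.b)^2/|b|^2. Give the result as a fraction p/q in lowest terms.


|a|^2 = (-1)^2 + (-1)^2 + (-2)^2 = 6
|b|^2 = 2^2 + 1^2 + 2^2 = 9
a . b = (-1)*2 + (-1)*1 + (-2)*2 = -7
(a.b)^2 = (-7)^2 = 49
|rej|^2 = 6 - 49/9
= (54 - 49)/9
= 5/9
In lowest terms: 5/9


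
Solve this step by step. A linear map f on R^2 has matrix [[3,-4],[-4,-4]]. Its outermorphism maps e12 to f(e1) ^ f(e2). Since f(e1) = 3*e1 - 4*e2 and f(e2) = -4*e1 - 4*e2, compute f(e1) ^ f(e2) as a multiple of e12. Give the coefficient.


The outermorphism of a linear map f sends e1^e2 to f(e1)^f(e2).
f(e1) = 3*e1 - 4*e2
f(e2) = -4*e1 - 4*e2
f(e1) ^ f(e2) = (3*e1 - 4*e2) ^ (-4*e1 - 4*e2)
= 3*(-4)*e12 + (-4)*(-4)*e21
= (-12 - 16)*e12
= -28*e12
Coefficient = -28


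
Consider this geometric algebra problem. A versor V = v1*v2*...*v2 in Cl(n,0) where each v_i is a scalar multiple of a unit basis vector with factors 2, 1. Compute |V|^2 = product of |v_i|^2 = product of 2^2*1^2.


Each vector v_i has |v_i|^2 = s_i^2
Squared scales: 2^2 = 4, 1^2 = 1
|V|^2 = 4 * 1
= 4


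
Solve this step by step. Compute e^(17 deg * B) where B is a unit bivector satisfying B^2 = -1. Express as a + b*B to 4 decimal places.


For a unit bivector B with B^2 = -1, the exponential series gives
e^(theta*B) = cos(theta) + sin(theta)*B (the GA analogue of Euler's formula).
theta = 17 degrees = 0.296706 rad
cos(17 deg) = 0.9563
sin(17 deg) = 0.2924
exp(theta*B) = 0.9563 + 0.2924*B


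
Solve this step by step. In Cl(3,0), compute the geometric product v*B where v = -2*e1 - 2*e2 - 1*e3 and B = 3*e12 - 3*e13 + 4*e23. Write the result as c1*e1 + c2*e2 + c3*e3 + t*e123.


vB has grade-1 (vector) and grade-3 (trivector) parts: vB = (v _| B) + (v ^ B).
Vector part <vB>_1:
  e1: -v2*b12 - v3*b13 = -(-2)*(3) - (-1)*(-3) = 3
  e2: v1*b12 - v3*b23 = (-2)*(3) - (-1)*(4) = -2
  e3: v1*b13 + v2*b23 = (-2)*(-3) + (-2)*(4) = -2
Trivector part <vB>_3:
  e123: v1*b23 - v2*b13 + v3*b12 = (-2)*(4) - (-2)*(-3) + (-1)*(3) = -17
vB = 3*e1 - 2*e2 - 2*e3 - 17*e123


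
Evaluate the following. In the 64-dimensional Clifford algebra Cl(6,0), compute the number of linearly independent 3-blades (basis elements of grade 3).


Number of grade-k basis blades in Cl(p,q) with n = p + q is C(n, k).
n = 6 + 0 = 6
C(6, 3) = 6! / (3! * 3!)
= 720 / (6 * 6)
= 20


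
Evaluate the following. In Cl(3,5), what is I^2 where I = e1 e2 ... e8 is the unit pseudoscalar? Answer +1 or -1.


The pseudoscalar I = e1...e_n (product of all n generators) of Cl(p,q) satisfies I^2 = (-1)^(q + n(n-1)/2).
p = 3, q = 5, n = p + q = 8
n(n-1)/2 = 8 * 7 / 2 = 28
Exponent = q + n(n-1)/2 = 5 + 28 = 33
I^2 = (-1)^33 = -1


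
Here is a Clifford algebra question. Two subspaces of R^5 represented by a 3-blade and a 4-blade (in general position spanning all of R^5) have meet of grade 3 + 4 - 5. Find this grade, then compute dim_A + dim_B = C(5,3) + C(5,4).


Meet grade = grade(A) + grade(B) - n
= 3 + 4 - 5 = 2
C(5,3) = 10
C(5,4) = 5
dim_A + dim_B = 10 + 5 = 15


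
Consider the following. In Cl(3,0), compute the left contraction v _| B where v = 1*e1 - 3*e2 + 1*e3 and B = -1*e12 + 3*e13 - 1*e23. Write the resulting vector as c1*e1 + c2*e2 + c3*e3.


Left contraction v _| B = <vB>_1 (grade-1 part of the geometric product vB).
Using e1_|e12 = e2, e2_|e12 = -e1, e1_|e13 = e3, e3_|e13 = -e1, e2_|e23 = e3, e3_|e23 = -e2:
e1 coeff: -v2*b12 - v3*b13 = -(-3)*(-1) - (1)*(3) = -6
e2 coeff: v1*b12 - v3*b23 = (1)*(-1) - (1)*(-1) = 0
e3 coeff: v1*b13 + v2*b23 = (1)*(3) + (-3)*(-1) = 6
v _| B = -6*e1 + 0*e2 + 6*e3


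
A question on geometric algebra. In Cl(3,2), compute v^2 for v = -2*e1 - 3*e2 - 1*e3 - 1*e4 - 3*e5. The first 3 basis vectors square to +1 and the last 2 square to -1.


v^2 = sum of c_i^2 * e_i^2
Positive signature terms (e_i^2 = +1): (-2)^2 + (-3)^2 + (-1)^2 = 14
Negative signature terms (e_j^2 = -1): (-1)^2 + (-3)^2 = 10
v^2 = 14 - 10 = 4


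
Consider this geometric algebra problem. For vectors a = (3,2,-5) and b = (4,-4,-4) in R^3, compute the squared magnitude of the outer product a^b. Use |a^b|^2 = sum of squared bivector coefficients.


a wedge b = (a1*b2 - a2*b1)*e12 + (a1*b3 - a3*b1)*e13 + (a2*b3 - a3*b2)*e23
e12 coeff: 3*(-4) - 2*4 = -12 - 8 = -20
e13 coeff: 3*(-4) - (-5)*4 = -12 - (-20) = 8
e23 coeff: 2*(-4) - (-5)*(-4) = -8 - 20 = -28
|a wedge b|^2 = (-20)^2 + 8^2 + (-28)^2
= 400 + 64 + 784
= 1248


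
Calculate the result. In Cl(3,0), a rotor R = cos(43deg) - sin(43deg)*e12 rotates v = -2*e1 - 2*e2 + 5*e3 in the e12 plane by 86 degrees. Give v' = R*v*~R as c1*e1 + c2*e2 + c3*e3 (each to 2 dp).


Rotor R = cos(43deg) - sin(43deg)*e12
Rotation angle theta = 2 * 43 = 86 degrees in the e12 plane (e1 -> e2).
The component perpendicular to the plane (e3) is invariant: v'_3 = v3 = 5.00
cos(86deg) = 0.0698, sin(86deg) = 0.9976
v'_1 = v1*cos(theta) - v2*sin(theta) = -2*0.0698 - (-2)*0.9976 = 1.86
v'_2 = v1*sin(theta) + v2*cos(theta) = -2*0.9976 + (-2)*0.0698 = -2.13
v' = 1.86*e1 - 2.13*e2 + 5.00*e3


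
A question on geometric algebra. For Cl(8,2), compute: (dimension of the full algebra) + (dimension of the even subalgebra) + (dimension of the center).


n = 8 + 2 = 10
Total dim = 2^10 = 1024
Even subalgebra dim = 2^9 = 512
n is even, so center dim = 1
Sum = 1024 + 512 + 1 = 1537


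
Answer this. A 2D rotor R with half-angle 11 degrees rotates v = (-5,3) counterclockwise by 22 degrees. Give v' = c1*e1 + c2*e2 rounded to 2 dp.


Rotor R = cos(11deg) - sin(11deg)*e12
Rotation angle theta = 2 * 11 = 22 degrees
v' = R*v*~R rotates v by theta.
cos(22deg) = 0.9272, sin(22deg) = 0.3746
v'_1 = -5*cos(22deg) - 3*sin(22deg)
= -5*0.9272 - 3*0.3746
= -5.76
v'_2 = -5*sin(22deg) + 3*cos(22deg)
= -5*0.3746 + 3*0.9272
= 0.91
v' = -5.76*e1 + 0.91*e2


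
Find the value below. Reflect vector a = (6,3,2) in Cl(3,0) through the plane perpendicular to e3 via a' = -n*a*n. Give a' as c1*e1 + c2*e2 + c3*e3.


Reflection formula: a' = -n*a*n, with n = e3 (unit vector, n^2 = 1).
For reflection through hyperplane perp to e3:
The component along e3 flips sign, others stay.
a = (6, 3, 2)
a' = (6, 3, -2)
a' = 6*e1 + 3*e2 - 2*e3


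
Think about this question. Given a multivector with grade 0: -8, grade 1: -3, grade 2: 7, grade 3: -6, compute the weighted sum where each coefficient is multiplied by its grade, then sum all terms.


Grade-weighted sum = sum of grade_k * coefficient_k
0*(-8) = 0
1*(-3) = -3
2*7 = 14
3*(-6) = -18
Total = 0 + (-3) + 14 + (-18) = -7


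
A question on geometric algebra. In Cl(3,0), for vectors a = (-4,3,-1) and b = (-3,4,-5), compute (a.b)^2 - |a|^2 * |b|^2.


a . b = (-4)*(-3) + 3*4 + (-1)*(-5)
= 12 + 12 + 5 = 29
|a|^2 = (-4)^2 + 3^2 + (-1)^2 = 26
|b|^2 = (-3)^2 + 4^2 + (-5)^2 = 50
(a.b)^2 = 29^2 = 841
|a|^2 * |b|^2 = 26 * 50 = 1300
Result = 841 - 1300 = -459


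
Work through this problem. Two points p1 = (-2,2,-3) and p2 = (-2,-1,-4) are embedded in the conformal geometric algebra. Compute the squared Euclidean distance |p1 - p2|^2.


p1 - p2 = (0, 3, 1)
|p1 - p2|^2 = 0^2 + 3^2 + 1^2
= 0 + 9 + 1
= 10


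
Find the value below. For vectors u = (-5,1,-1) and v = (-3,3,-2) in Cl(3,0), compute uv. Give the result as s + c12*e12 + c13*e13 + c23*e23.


In Cl(3,0): e_i^2 = 1, e_ie_j = -e_je_i for i != j.
Scalar part = u . v = (-5)*(-3) + 1*3 + (-1)*(-2)
= 15 + 3 + 2 = 20
e12 coeff = (-5)*3 - 1*(-3) = -15 - (-3) = -12
e13 coeff = (-5)*(-2) - (-1)*(-3) = 10 - 3 = 7
e23 coeff = 1*(-2) - (-1)*3 = -2 - (-3) = 1
uv = 20 - 12*e12 + 7*e13 + 1*e23


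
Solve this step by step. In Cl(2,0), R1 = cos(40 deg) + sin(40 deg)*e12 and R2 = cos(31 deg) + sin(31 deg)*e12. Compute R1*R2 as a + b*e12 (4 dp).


Same-plane rotors commute and their half-angles add:
R1*R2 = cos(a1 + a2) + sin(a1 + a2)*e12.
a1 + a2 = 40 + 31 = 71 deg
cos(71 deg) = 0.3256
sin(71 deg) = 0.9455
R1*R2 = 0.3256 + 0.9455*e12


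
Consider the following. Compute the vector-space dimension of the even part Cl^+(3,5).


Even subalgebra dimension = 2^(n-1)
n = 3 + 5 = 8
2^(8 - 1) = 2^7 = 128
Verification: sum of C(8,k) for even k = 1 + 28 + 70 + 28 + 1 = 128
Result = 128


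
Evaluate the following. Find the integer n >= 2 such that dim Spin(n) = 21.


dim Spin(n) = dim so(n) = n(n-1)/2.
Solve n(n-1)/2 = 21, i.e. n^2 - n - 42 = 0.
Discriminant = 1 + 8*21 = 169
n = (1 + sqrt(169))/2 = (1 + 13)/2 = 7


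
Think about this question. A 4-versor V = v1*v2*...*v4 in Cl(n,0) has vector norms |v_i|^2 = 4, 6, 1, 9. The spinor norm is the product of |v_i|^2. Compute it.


Spinor norm N(V) = |v1|^2 * |v2|^2 * ... * |v4|^2
= 4 * 6 * 1 * 9
Running product: 4, 24, 24, 216
N(V) = 216


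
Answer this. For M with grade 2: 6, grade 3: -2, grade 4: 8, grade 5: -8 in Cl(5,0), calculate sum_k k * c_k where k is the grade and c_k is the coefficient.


Grade-weighted sum = sum of grade_k * coefficient_k
2*6 = 12
3*(-2) = -6
4*8 = 32
5*(-8) = -40
Total = 12 + (-6) + 32 + (-40) = -2


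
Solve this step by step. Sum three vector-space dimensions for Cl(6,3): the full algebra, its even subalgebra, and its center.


n = 6 + 3 = 9
Total dim = 2^9 = 512
Even subalgebra dim = 2^8 = 256
n is odd, so center dim = 2
Sum = 512 + 256 + 2 = 770


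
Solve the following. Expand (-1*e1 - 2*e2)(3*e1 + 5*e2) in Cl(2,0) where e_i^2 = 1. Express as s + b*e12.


Expand: (-1*e1 - 2*e2)(3*e1 + 5*e2)
= (-1)*3*e1e1 + (-1)*5*e1e2 + (-2)*3*e2e1 + (-2)*5*e2e2
Using e1^2 = e2^2 = 1, e2e1 = -e1e2:
Scalar part s = (-1)*3 + (-2)*5 = -3 + (-10) = -13
Bivector part b = (-1)*5 - (-2)*3 = -5 - (-6) = 1
uv = -13 + 1*e12


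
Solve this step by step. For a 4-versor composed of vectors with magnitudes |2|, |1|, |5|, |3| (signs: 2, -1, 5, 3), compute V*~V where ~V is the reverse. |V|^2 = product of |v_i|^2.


Each vector v_i has |v_i|^2 = s_i^2
Squared scales: 2^2 = 4, (-1)^2 = 1, 5^2 = 25, 3^2 = 9
|V|^2 = 4 * 1 * 25 * 9
= 900


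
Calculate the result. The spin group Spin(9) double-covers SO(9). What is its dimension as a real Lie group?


Spin(n) double-covers SO(n); both have Lie algebra so(n) of dimension n(n-1)/2.
n = 9
n(n-1) = 9 * 8 = 72
dim Spin(9) = 72/2 = 36


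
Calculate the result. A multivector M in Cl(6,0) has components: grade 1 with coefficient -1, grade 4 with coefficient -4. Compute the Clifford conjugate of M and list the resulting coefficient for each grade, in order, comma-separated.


Clifford conjugate sign for grade k: (-1)^(k(k+1)/2)
Grade 1: (-1)^(1*2/2) = (-1)^1 = -1, coeff -1 -> 1
Grade 4: (-1)^(4*5/2) = (-1)^10 = 1, coeff -4 -> -4
Conjugated coefficients: 1, -4


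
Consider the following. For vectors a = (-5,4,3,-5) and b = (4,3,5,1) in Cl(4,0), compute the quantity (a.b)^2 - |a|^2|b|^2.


a . b = (-5)*4 + 4*3 + 3*5 + (-5)*1
= -20 + 12 + 15 + (-5) = 2
|a|^2 = (-5)^2 + 4^2 + 3^2 + (-5)^2 = 75
|b|^2 = 4^2 + 3^2 + 5^2 + 1^2 = 51
(a.b)^2 = 2^2 = 4
|a|^2 * |b|^2 = 75 * 51 = 3825
Result = 4 - 3825 = -3821


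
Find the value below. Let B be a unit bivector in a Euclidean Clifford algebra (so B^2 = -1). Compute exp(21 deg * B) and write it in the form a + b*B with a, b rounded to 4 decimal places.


For a unit bivector B with B^2 = -1, the exponential series gives
e^(theta*B) = cos(theta) + sin(theta)*B (the GA analogue of Euler's formula).
theta = 21 degrees = 0.366519 rad
cos(21 deg) = 0.9336
sin(21 deg) = 0.3584
exp(theta*B) = 0.9336 + 0.3584*B


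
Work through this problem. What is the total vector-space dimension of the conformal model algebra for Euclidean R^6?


The conformal model of R^6 uses Cl(7,1): the 6 Euclidean generators plus two extra orthogonal generators e+ (e+^2 = +1) and e- (e-^2 = -1), from which the null vectors e0, einf are built.
Number of generators m = 6 + 2 = 8.
dim Cl(p,q) = 2^m = 2^8 = 256


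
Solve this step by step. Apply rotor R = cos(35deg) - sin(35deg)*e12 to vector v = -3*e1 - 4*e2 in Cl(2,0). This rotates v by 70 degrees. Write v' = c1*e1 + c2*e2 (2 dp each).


Rotor R = cos(35deg) - sin(35deg)*e12
Rotation angle theta = 2 * 35 = 70 degrees
v' = R*v*~R rotates v by theta.
cos(70deg) = 0.3420, sin(70deg) = 0.9397
v'_1 = -3*cos(70deg) - (-4)*sin(70deg)
= -3*0.3420 - (-4)*0.9397
= 2.73
v'_2 = -3*sin(70deg) + (-4)*cos(70deg)
= -3*0.9397 + (-4)*0.3420
= -4.19
v' = 2.73*e1 - 4.19*e2


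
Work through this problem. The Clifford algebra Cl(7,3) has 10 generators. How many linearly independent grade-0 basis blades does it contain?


Number of grade-k basis blades in Cl(p,q) with n = p + q is C(n, k).
n = 7 + 3 = 10
C(10, 0) = 10! / (0! * 10!)
= 3628800 / (1 * 3628800)
= 1


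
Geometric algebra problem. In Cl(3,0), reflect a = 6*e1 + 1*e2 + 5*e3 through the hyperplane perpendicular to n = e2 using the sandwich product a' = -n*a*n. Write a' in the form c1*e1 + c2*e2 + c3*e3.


Reflection formula: a' = -n*a*n, with n = e2 (unit vector, n^2 = 1).
For reflection through hyperplane perp to e2:
The component along e2 flips sign, others stay.
a = (6, 1, 5)
a' = (6, -1, 5)
a' = 6*e1 - 1*e2 + 5*e3


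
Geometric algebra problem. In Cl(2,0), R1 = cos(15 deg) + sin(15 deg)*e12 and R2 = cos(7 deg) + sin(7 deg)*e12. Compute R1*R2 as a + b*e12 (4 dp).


Same-plane rotors commute and their half-angles add:
R1*R2 = cos(a1 + a2) + sin(a1 + a2)*e12.
a1 + a2 = 15 + 7 = 22 deg
cos(22 deg) = 0.9272
sin(22 deg) = 0.3746
R1*R2 = 0.9272 + 0.3746*e12


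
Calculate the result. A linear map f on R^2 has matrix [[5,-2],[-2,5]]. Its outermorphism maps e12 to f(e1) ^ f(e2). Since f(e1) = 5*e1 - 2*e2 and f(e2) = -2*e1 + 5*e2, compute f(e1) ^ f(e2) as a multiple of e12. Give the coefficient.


The outermorphism of a linear map f sends e1^e2 to f(e1)^f(e2).
f(e1) = 5*e1 - 2*e2
f(e2) = -2*e1 + 5*e2
f(e1) ^ f(e2) = (5*e1 - 2*e2) ^ (-2*e1 + 5*e2)
= 5*5*e12 + (-2)*(-2)*e21
= (25 - 4)*e12
= 21*e12
Coefficient = 21


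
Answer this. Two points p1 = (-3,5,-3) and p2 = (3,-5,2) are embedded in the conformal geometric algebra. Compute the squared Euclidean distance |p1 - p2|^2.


p1 - p2 = (-6, 10, -5)
|p1 - p2|^2 = (-6)^2 + 10^2 + (-5)^2
= 36 + 100 + 25
= 161


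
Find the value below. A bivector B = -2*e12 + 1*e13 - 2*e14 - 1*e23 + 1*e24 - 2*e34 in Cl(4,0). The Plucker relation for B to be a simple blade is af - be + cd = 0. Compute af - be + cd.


Plucker relation: af - be + cd
a*f = (-2)*(-2) = 4
b*e = 1*1 = 1
c*d = (-2)*(-1) = 2
af - be + cd = 4 - 1 + 2
= 5


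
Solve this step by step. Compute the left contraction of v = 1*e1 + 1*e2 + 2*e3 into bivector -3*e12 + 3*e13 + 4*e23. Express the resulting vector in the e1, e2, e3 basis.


Left contraction v _| B = <vB>_1 (grade-1 part of the geometric product vB).
Using e1_|e12 = e2, e2_|e12 = -e1, e1_|e13 = e3, e3_|e13 = -e1, e2_|e23 = e3, e3_|e23 = -e2:
e1 coeff: -v2*b12 - v3*b13 = -(1)*(-3) - (2)*(3) = -3
e2 coeff: v1*b12 - v3*b23 = (1)*(-3) - (2)*(4) = -11
e3 coeff: v1*b13 + v2*b23 = (1)*(3) + (1)*(4) = 7
v _| B = -3*e1 - 11*e2 + 7*e3


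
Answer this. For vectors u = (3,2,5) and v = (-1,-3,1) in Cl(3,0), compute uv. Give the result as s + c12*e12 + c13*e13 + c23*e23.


In Cl(3,0): e_i^2 = 1, e_ie_j = -e_je_i for i != j.
Scalar part = u . v = 3*(-1) + 2*(-3) + 5*1
= -3 + (-6) + 5 = -4
e12 coeff = 3*(-3) - 2*(-1) = -9 - (-2) = -7
e13 coeff = 3*1 - 5*(-1) = 3 - (-5) = 8
e23 coeff = 2*1 - 5*(-3) = 2 - (-15) = 17
uv = -4 - 7*e12 + 8*e13 + 17*e23


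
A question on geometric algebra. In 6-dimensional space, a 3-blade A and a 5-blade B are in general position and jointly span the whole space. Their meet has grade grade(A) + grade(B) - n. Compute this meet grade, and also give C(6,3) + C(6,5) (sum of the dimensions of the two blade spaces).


Meet grade = grade(A) + grade(B) - n
= 3 + 5 - 6 = 2
C(6,3) = 20
C(6,5) = 6
dim_A + dim_B = 20 + 6 = 26


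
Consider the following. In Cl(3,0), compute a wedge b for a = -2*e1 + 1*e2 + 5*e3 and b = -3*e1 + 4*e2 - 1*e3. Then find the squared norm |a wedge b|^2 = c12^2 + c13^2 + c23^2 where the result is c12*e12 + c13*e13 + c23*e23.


a wedge b = (a1*b2 - a2*b1)*e12 + (a1*b3 - a3*b1)*e13 + (a2*b3 - a3*b2)*e23
e12 coeff: (-2)*4 - 1*(-3) = -8 - (-3) = -5
e13 coeff: (-2)*(-1) - 5*(-3) = 2 - (-15) = 17
e23 coeff: 1*(-1) - 5*4 = -1 - 20 = -21
|a wedge b|^2 = (-5)^2 + 17^2 + (-21)^2
= 25 + 289 + 441
= 755


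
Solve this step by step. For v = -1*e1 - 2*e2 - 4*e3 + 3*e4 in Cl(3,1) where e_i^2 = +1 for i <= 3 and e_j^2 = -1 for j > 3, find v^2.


v^2 = sum of c_i^2 * e_i^2
Positive signature terms (e_i^2 = +1): (-1)^2 + (-2)^2 + (-4)^2 = 21
Negative signature terms (e_j^2 = -1): 3^2 = 9
v^2 = 21 - 9 = 12


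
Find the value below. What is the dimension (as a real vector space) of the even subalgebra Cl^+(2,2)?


Even subalgebra dimension = 2^(n-1)
n = 2 + 2 = 4
2^(4 - 1) = 2^3 = 8
Verification: sum of C(4,k) for even k = 1 + 6 + 1 = 8
Result = 8


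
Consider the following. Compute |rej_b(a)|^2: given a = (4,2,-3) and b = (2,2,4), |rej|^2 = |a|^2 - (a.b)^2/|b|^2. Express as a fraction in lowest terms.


|a|^2 = 4^2 + 2^2 + (-3)^2 = 29
|b|^2 = 2^2 + 2^2 + 4^2 = 24
a . b = 4*2 + 2*2 + (-3)*4 = 0
(a.b)^2 = 0^2 = 0
|rej|^2 = 29 - 0/24
= (696 - 0)/24
= 696/24
In lowest terms: 29/1


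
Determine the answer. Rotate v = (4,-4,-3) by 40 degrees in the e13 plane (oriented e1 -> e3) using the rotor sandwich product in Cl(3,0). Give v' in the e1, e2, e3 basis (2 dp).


Rotor R = cos(20deg) - sin(20deg)*e13
Rotation angle theta = 2 * 20 = 40 degrees in the e13 plane (e1 -> e3).
The component perpendicular to the plane (e2) is invariant: v'_2 = v2 = -4.00
cos(40deg) = 0.7660, sin(40deg) = 0.6428
v'_1 = v1*cos(theta) - v3*sin(theta) = 4*0.7660 - (-3)*0.6428 = 4.99
v'_3 = v1*sin(theta) + v3*cos(theta) = 4*0.6428 + (-3)*0.7660 = 0.27
v' = 4.99*e1 - 4.00*e2 + 0.27*e3
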